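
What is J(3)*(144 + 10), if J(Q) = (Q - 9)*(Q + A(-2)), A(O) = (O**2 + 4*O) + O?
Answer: 2772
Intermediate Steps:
A(O) = O**2 + 5*O
J(Q) = (-9 + Q)*(-6 + Q) (J(Q) = (Q - 9)*(Q - 2*(5 - 2)) = (-9 + Q)*(Q - 2*3) = (-9 + Q)*(Q - 6) = (-9 + Q)*(-6 + Q))
J(3)*(144 + 10) = (54 + 3**2 - 15*3)*(144 + 10) = (54 + 9 - 45)*154 = 18*154 = 2772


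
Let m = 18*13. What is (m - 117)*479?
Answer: 56043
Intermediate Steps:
m = 234
(m - 117)*479 = (234 - 117)*479 = 117*479 = 56043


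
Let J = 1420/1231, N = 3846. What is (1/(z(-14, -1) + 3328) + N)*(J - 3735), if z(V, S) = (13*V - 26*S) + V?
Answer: -55825927893185/3887498 ≈ -1.4360e+7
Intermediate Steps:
z(V, S) = -26*S + 14*V (z(V, S) = (-26*S + 13*V) + V = -26*S + 14*V)
J = 1420/1231 (J = 1420*(1/1231) = 1420/1231 ≈ 1.1535)
(1/(z(-14, -1) + 3328) + N)*(J - 3735) = (1/((-26*(-1) + 14*(-14)) + 3328) + 3846)*(1420/1231 - 3735) = (1/((26 - 196) + 3328) + 3846)*(-4596365/1231) = (1/(-170 + 3328) + 3846)*(-4596365/1231) = (1/3158 + 3846)*(-4596365/1231) = (12145669/3158)*(-4596365/1231) = -55825927893185/3887498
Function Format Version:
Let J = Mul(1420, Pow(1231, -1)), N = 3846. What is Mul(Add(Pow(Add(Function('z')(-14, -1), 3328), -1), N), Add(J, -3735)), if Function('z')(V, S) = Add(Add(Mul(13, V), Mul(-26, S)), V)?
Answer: Rational(-55825927893185, 3887498) ≈ -1.4360e+7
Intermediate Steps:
Function('z')(V, S) = Add(Mul(-26, S), Mul(14, V)) (Function('z')(V, S) = Add(Add(Mul(-26, S), Mul(13, V)), V) = Add(Mul(-26, S), Mul(14, V)))
J = Rational(1420, 1231) (J = Mul(1420, Rational(1, 1231)) = Rational(1420, 1231) ≈ 1.1535)
Mul(Add(Pow(Add(Function('z')(-14, -1), 3328), -1), N), Add(J, -3735)) = Mul(Add(Pow(Add(Add(Mul(-26, -1), Mul(14, -14)), 3328), -1), 3846), Add(Rational(1420, 1231), -3735)) = Mul(Add(Pow(Add(Add(26, -196), 3328), -1), 3846), Rational(-4596365, 1231)) = Mul(Add(Pow(Add(-170, 3328), -1), 3846), Rational(-4596365, 1231)) = Mul(Add(Pow(3158, -1), 3846), Rational(-4596365, 1231)) = Mul(Add(Rational(1, 3158), 3846), Rational(-4596365, 1231)) = Mul(Rational(12145669, 3158), Rational(-4596365, 1231)) = Rational(-55825927893185, 3887498)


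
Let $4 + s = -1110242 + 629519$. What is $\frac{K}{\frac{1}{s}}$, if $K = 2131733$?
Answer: $-1024781609891$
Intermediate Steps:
$s = -480727$ ($s = -4 + \left(-1110242 + 629519\right) = -4 - 480723 = -480727$)
$\frac{K}{\frac{1}{s}} = \frac{2131733}{\frac{1}{-480727}} = \frac{2131733}{- \frac{1}{480727}} = 2131733 \left(-480727\right) = -1024781609891$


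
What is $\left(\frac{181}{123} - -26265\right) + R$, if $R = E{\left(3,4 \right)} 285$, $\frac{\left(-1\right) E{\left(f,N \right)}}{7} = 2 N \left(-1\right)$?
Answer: $\frac{5193856}{123} \approx 42227.0$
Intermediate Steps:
$E{\left(f,N \right)} = 14 N$ ($E{\left(f,N \right)} = - 7 \cdot 2 N \left(-1\right) = - 7 \left(- 2 N\right) = 14 N$)
$R = 15960$ ($R = 14 \cdot 4 \cdot 285 = 56 \cdot 285 = 15960$)
$\left(\frac{181}{123} - -26265\right) + R = \left(\frac{181}{123} - -26265\right) + 15960 = \left(181 \cdot \frac{1}{123} + 26265\right) + 15960 = \left(\frac{181}{123} + 26265\right) + 15960 = \frac{3230776}{123} + 15960 = \frac{5193856}{123}$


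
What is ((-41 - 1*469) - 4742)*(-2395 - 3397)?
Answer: 30419584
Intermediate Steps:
((-41 - 1*469) - 4742)*(-2395 - 3397) = ((-41 - 469) - 4742)*(-5792) = (-510 - 4742)*(-5792) = -5252*(-5792) = 30419584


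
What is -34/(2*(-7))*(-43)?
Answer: -731/7 ≈ -104.43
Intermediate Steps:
-34/(2*(-7))*(-43) = -34/(-14)*(-43) = -34*(-1/14)*(-43) = (17/7)*(-43) = -731/7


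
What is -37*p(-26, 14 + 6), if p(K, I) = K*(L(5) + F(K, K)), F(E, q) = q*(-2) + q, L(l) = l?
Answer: 29822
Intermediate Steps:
F(E, q) = -q (F(E, q) = -2*q + q = -q)
p(K, I) = K*(5 - K)
-37*p(-26, 14 + 6) = -(-962)*(5 - 1*(-26)) = -(-962)*(5 + 26) = -(-962)*31 = -37*(-806) = 29822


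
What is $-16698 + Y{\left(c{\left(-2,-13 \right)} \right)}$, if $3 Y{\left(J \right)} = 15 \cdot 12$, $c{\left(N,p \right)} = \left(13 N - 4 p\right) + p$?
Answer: $-16638$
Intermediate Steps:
$c{\left(N,p \right)} = - 3 p + 13 N$ ($c{\left(N,p \right)} = \left(- 4 p + 13 N\right) + p = - 3 p + 13 N$)
$Y{\left(J \right)} = 60$ ($Y{\left(J \right)} = \frac{15 \cdot 12}{3} = \frac{1}{3} \cdot 180 = 60$)
$-16698 + Y{\left(c{\left(-2,-13 \right)} \right)} = -16698 + 60 = -16638$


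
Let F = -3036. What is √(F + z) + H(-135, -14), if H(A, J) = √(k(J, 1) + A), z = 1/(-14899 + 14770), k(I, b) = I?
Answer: I*(√149 + √50522205/129) ≈ 67.307*I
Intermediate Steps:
z = -1/129 (z = 1/(-129) = -1/129 ≈ -0.0077519)
H(A, J) = √(A + J) (H(A, J) = √(J + A) = √(A + J))
√(F + z) + H(-135, -14) = √(-3036 - 1/129) + √(-135 - 14) = √(-391645/129) + √(-149) = I*√50522205/129 + I*√149 = I*√149 + I*√50522205/129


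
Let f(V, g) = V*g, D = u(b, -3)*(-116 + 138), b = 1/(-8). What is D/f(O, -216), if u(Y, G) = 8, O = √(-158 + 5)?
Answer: 22*I*√17/1377 ≈ 0.065874*I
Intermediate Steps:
O = 3*I*√17 (O = √(-153) = 3*I*√17 ≈ 12.369*I)
b = -⅛ ≈ -0.12500
D = 176 (D = 8*(-116 + 138) = 8*22 = 176)
D/f(O, -216) = 176/(((3*I*√17)*(-216))) = 176/((-648*I*√17)) = 176*(I*√17/11016) = 22*I*√17/1377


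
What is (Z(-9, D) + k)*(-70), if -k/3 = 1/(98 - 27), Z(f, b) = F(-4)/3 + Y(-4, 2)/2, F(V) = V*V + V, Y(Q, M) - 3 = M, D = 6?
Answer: -32095/71 ≈ -452.04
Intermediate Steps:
Y(Q, M) = 3 + M
F(V) = V + V² (F(V) = V² + V = V + V²)
Z(f, b) = 13/2 (Z(f, b) = -4*(1 - 4)/3 + (3 + 2)/2 = -4*(-3)*(⅓) + 5*(½) = 12*(⅓) + 5/2 = 4 + 5/2 = 13/2)
k = -3/71 (k = -3/(98 - 27) = -3/71 ≈ -0.042253)
(Z(-9, D) + k)*(-70) = (13/2 - 3/71)*(-70) = (917/142)*(-70) = -32095/71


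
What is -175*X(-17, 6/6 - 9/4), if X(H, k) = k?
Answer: 875/4 ≈ 218.75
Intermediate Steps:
-175*X(-17, 6/6 - 9/4) = -175*(6/6 - 9/4) = -175*(6*(⅙) - 9*¼) = -175*(1 - 9/4) = -175*(-5/4) = 875/4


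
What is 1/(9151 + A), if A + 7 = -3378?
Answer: 1/5766 ≈ 0.00017343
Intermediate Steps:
A = -3385 (A = -7 - 3378 = -3385)
1/(9151 + A) = 1/(9151 - 3385) = 1/5766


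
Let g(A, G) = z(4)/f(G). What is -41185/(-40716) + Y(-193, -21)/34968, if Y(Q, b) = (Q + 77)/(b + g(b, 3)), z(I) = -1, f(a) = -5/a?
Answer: 255068815/252123651 ≈ 1.0117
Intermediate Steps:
g(A, G) = G/5 (g(A, G) = -1/((-5/G)) = -(-1)*G/5 = G/5)
Y(Q, b) = (77 + Q)/(⅗ + b) (Y(Q, b) = (Q + 77)/(b + (⅕)*3) = (77 + Q)/(b + ⅗) = (77 + Q)/(⅗ + b))
-41185/(-40716) + Y(-193, -21)/34968 = -41185/(-40716) + (5*(77 - 193)/(3 + 5*(-21)))/34968 = -41185*(-1/40716) + (5*(-116)/(3 - 105))*(1/34968) = 41185/40716 + (5*(-116)/(-102))*(1/34968) = 41185/40716 + (5*(-1/102)*(-116))*(1/34968) = 41185/40716 + (290/51)*(1/34968) = 41185/40716 + 145/891684 = 255068815/252123651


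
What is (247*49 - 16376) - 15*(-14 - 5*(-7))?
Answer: -4588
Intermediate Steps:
(247*49 - 16376) - 15*(-14 - 5*(-7)) = (12103 - 16376) - 15*(-14 + 35) = -4273 - 15*21 = -4273 - 315 = -4588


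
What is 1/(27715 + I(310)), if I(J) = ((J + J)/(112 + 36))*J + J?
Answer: 37/1084975 ≈ 3.4102e-5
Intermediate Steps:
I(J) = J + J**2/74 (I(J) = ((2*J)/148)*J + J = ((2*J)*(1/148))*J + J = (J/74)*J + J = J**2/74 + J = J + J**2/74)
1/(27715 + I(310)) = 1/(27715 + (1/74)*310*(74 + 310)) = 1/(27715 + (1/74)*310*384) = 1/(27715 + 59520/37) = 1/(1084975/37) = 37/1084975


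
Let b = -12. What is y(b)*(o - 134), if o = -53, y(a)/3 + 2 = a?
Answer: 7854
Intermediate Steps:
y(a) = -6 + 3*a
y(b)*(o - 134) = (-6 + 3*(-12))*(-53 - 134) = (-6 - 36)*(-187) = -42*(-187) = 7854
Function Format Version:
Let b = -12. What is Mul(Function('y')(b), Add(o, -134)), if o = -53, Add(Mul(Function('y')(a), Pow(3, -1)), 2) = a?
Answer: 7854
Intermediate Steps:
Function('y')(a) = Add(-6, Mul(3, a))
Mul(Function('y')(b), Add(o, -134)) = Mul(Add(-6, Mul(3, -12)), Add(-53, -134)) = Mul(Add(-6, -36), -187) = Mul(-42, -187) = 7854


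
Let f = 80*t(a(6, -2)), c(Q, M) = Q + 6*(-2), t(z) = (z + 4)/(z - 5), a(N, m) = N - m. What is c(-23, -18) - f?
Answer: -355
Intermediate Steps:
t(z) = (4 + z)/(-5 + z)
c(Q, M) = -12 + Q (c(Q, M) = Q - 12 = -12 + Q)
f = 320 (f = 80*((4 + (6 - 1*(-2)))/(-5 + (6 - 1*(-2)))) = 80*((4 + (6 + 2))/(-5 + (6 + 2))) = 80*((4 + 8)/(-5 + 8)) = 80*(12/3) = 80*((⅓)*12) = 80*4 = 320)
c(-23, -18) - f = (-12 - 23) - 1*320 = -35 - 320 = -355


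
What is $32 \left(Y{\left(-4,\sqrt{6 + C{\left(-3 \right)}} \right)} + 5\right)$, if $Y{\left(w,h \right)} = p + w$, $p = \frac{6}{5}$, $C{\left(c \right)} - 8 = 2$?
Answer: $\frac{352}{5} \approx 70.4$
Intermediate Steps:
$C{\left(c \right)} = 10$ ($C{\left(c \right)} = 8 + 2 = 10$)
$p = \frac{6}{5}$ ($p = 6 \cdot \frac{1}{5} = \frac{6}{5} \approx 1.2$)
$Y{\left(w,h \right)} = \frac{6}{5} + w$
$32 \left(Y{\left(-4,\sqrt{6 + C{\left(-3 \right)}} \right)} + 5\right) = 32 \left(\left(\frac{6}{5} - 4\right) + 5\right) = 32 \left(- \frac{14}{5} + 5\right) = 32 \cdot \frac{11}{5} = \frac{352}{5}$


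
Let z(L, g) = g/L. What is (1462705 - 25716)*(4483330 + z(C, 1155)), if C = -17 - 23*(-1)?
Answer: 12885545027505/2 ≈ 6.4428e+12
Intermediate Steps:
C = 6 (C = -17 + 23 = 6)
(1462705 - 25716)*(4483330 + z(C, 1155)) = (1462705 - 25716)*(4483330 + 1155/6) = 1436989*(4483330 + 1155*(1/6)) = 1436989*(4483330 + 385/2) = 1436989*(8967045/2) = 12885545027505/2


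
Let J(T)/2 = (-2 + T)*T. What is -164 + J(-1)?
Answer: -158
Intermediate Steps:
J(T) = 2*T*(-2 + T) (J(T) = 2*((-2 + T)*T) = 2*(T*(-2 + T)) = 2*T*(-2 + T))
-164 + J(-1) = -164 + 2*(-1)*(-2 - 1) = -164 + 2*(-1)*(-3) = -164 + 6 = -158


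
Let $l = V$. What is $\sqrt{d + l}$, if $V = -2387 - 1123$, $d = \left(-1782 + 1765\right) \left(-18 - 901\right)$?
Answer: $\sqrt{12113} \approx 110.06$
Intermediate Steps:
$d = 15623$ ($d = \left(-17\right) \left(-919\right) = 15623$)
$V = -3510$
$l = -3510$
$\sqrt{d + l} = \sqrt{15623 - 3510} = \sqrt{12113}$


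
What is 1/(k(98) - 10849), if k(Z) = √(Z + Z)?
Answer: -1/10835 ≈ -9.2293e-5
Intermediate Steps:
k(Z) = √2*√Z (k(Z) = √(2*Z) = √2*√Z)
1/(k(98) - 10849) = 1/(√2*√98 - 10849) = 1/(√2*(7*√2) - 10849) = 1/(14 - 10849) = 1/(-10835) = -1/10835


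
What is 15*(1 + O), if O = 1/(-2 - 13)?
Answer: 14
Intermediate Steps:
O = -1/15 (O = 1/(-15) = -1/15 ≈ -0.066667)
15*(1 + O) = 15*(1 - 1/15) = 15*(14/15) = 14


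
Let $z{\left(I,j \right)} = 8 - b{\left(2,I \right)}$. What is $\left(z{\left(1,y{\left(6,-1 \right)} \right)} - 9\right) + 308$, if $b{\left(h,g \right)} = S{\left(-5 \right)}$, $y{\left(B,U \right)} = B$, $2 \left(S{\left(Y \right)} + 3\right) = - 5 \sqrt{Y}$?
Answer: $310 + \frac{5 i \sqrt{5}}{2} \approx 310.0 + 5.5902 i$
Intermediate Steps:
$S{\left(Y \right)} = -3 - \frac{5 \sqrt{Y}}{2}$ ($S{\left(Y \right)} = -3 + \frac{\left(-5\right) \sqrt{Y}}{2} = -3 - \frac{5 \sqrt{Y}}{2}$)
$b{\left(h,g \right)} = -3 - \frac{5 i \sqrt{5}}{2}$ ($b{\left(h,g \right)} = -3 - \frac{5 \sqrt{-5}}{2} = -3 - \frac{5 i \sqrt{5}}{2}$)
$z{\left(I,j \right)} = 11 + \frac{5 i \sqrt{5}}{2}$ ($z{\left(I,j \right)} = 8 - \left(-3 - \frac{5 i \sqrt{5}}{2}\right) = 8 + \left(3 + \frac{5 i \sqrt{5}}{2}\right) = 11 + \frac{5 i \sqrt{5}}{2}$)
$\left(z{\left(1,y{\left(6,-1 \right)} \right)} - 9\right) + 308 = \left(\left(11 + \frac{5 i \sqrt{5}}{2}\right) - 9\right) + 308 = \left(2 + \frac{5 i \sqrt{5}}{2}\right) + 308 = 310 + \frac{5 i \sqrt{5}}{2}$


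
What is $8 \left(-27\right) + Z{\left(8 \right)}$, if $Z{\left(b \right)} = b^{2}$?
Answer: $-152$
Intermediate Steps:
$8 \left(-27\right) + Z{\left(8 \right)} = 8 \left(-27\right) + 8^{2} = -216 + 64 = -152$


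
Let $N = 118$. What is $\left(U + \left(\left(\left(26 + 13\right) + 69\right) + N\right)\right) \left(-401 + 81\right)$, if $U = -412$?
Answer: $59520$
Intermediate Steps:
$\left(U + \left(\left(\left(26 + 13\right) + 69\right) + N\right)\right) \left(-401 + 81\right) = \left(-412 + \left(\left(\left(26 + 13\right) + 69\right) + 118\right)\right) \left(-401 + 81\right) = \left(-412 + \left(\left(39 + 69\right) + 118\right)\right) \left(-320\right) = \left(-412 + \left(108 + 118\right)\right) \left(-320\right) = \left(-412 + 226\right) \left(-320\right) = \left(-186\right) \left(-320\right) = 59520$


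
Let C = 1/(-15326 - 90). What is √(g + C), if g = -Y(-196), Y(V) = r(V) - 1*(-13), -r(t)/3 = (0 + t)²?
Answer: 9*√84524536706/7708 ≈ 339.46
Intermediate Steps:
r(t) = -3*t² (r(t) = -3*(0 + t)² = -3*t²)
C = -1/15416 (C = 1/(-15416) = -1/15416 ≈ -6.4868e-5)
Y(V) = 13 - 3*V² (Y(V) = -3*V² - 1*(-13) = -3*V² + 13 = 13 - 3*V²)
g = 115235 (g = -(13 - 3*(-196)²) = -(13 - 3*38416) = -(13 - 115248) = -1*(-115235) = 115235)
√(g + C) = √(115235 - 1/15416) = √(1776462759/15416) = 9*√84524536706/7708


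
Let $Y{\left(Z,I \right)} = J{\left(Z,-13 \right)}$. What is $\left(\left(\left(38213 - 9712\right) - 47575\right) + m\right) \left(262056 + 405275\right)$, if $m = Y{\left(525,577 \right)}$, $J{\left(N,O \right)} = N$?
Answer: $-12378322719$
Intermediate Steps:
$Y{\left(Z,I \right)} = Z$
$m = 525$
$\left(\left(\left(38213 - 9712\right) - 47575\right) + m\right) \left(262056 + 405275\right) = \left(\left(\left(38213 - 9712\right) - 47575\right) + 525\right) \left(262056 + 405275\right) = \left(\left(28501 - 47575\right) + 525\right) 667331 = \left(-19074 + 525\right) 667331 = \left(-18549\right) 667331 = -12378322719$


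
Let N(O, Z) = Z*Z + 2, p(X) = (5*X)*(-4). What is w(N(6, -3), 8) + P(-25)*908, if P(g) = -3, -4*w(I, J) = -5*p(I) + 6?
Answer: -6001/2 ≈ -3000.5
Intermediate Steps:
p(X) = -20*X
N(O, Z) = 2 + Z² (N(O, Z) = Z² + 2 = 2 + Z²)
w(I, J) = -3/2 - 25*I (w(I, J) = -(-(-100)*I + 6)/4 = -(100*I + 6)/4 = -(6 + 100*I)/4 = -3/2 - 25*I)
w(N(6, -3), 8) + P(-25)*908 = (-3/2 - 25*(2 + (-3)²)) - 3*908 = (-3/2 - 25*(2 + 9)) - 2724 = (-3/2 - 25*11) - 2724 = (-3/2 - 275) - 2724 = -553/2 - 2724 = -6001/2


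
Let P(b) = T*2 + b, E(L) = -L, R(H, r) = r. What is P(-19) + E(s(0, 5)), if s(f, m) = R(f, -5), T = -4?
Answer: -22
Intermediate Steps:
s(f, m) = -5
P(b) = -8 + b (P(b) = -4*2 + b = -8 + b)
P(-19) + E(s(0, 5)) = (-8 - 19) - 1*(-5) = -27 + 5 = -22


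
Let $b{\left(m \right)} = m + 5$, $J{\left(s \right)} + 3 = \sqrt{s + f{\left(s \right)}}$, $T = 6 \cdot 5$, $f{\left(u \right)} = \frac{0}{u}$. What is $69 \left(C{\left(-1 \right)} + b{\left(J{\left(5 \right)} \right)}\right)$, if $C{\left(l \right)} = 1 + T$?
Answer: $2277 + 69 \sqrt{5} \approx 2431.3$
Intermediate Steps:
$f{\left(u \right)} = 0$
$T = 30$
$J{\left(s \right)} = -3 + \sqrt{s}$ ($J{\left(s \right)} = -3 + \sqrt{s + 0} = -3 + \sqrt{s}$)
$b{\left(m \right)} = 5 + m$
$C{\left(l \right)} = 31$ ($C{\left(l \right)} = 1 + 30 = 31$)
$69 \left(C{\left(-1 \right)} + b{\left(J{\left(5 \right)} \right)}\right) = 69 \left(31 + \left(5 - \left(3 - \sqrt{5}\right)\right)\right) = 69 \left(31 + \left(2 + \sqrt{5}\right)\right) = 69 \left(33 + \sqrt{5}\right) = 2277 + 69 \sqrt{5}$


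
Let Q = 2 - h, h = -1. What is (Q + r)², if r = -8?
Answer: 25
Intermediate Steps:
Q = 3 (Q = 2 - 1*(-1) = 2 + 1 = 3)
(Q + r)² = (3 - 8)² = (-5)² = 25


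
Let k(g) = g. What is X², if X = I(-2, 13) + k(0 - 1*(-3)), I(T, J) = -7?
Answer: 16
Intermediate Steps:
X = -4 (X = -7 + (0 - 1*(-3)) = -7 + (0 + 3) = -7 + 3 = -4)
X² = (-4)² = 16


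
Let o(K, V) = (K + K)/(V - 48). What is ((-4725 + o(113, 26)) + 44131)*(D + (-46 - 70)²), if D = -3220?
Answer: 4435801308/11 ≈ 4.0325e+8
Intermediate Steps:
o(K, V) = 2*K/(-48 + V) (o(K, V) = (2*K)/(-48 + V) = 2*K/(-48 + V))
((-4725 + o(113, 26)) + 44131)*(D + (-46 - 70)²) = ((-4725 + 2*113/(-48 + 26)) + 44131)*(-3220 + (-46 - 70)²) = ((-4725 + 2*113/(-22)) + 44131)*(-3220 + (-116)²) = ((-4725 + 2*113*(-1/22)) + 44131)*(-3220 + 13456) = ((-4725 - 113/11) + 44131)*10236 = (-52088/11 + 44131)*10236 = (433353/11)*10236 = 4435801308/11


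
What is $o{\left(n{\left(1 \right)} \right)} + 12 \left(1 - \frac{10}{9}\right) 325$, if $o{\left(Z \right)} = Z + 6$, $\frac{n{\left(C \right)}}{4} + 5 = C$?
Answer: $- \frac{1330}{3} \approx -443.33$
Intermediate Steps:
$n{\left(C \right)} = -20 + 4 C$
$o{\left(Z \right)} = 6 + Z$
$o{\left(n{\left(1 \right)} \right)} + 12 \left(1 - \frac{10}{9}\right) 325 = \left(6 + \left(-20 + 4 \cdot 1\right)\right) + 12 \left(1 - \frac{10}{9}\right) 325 = \left(6 + \left(-20 + 4\right)\right) + 12 \left(1 - \frac{10}{9}\right) 325 = \left(6 - 16\right) + 12 \left(1 - \frac{10}{9}\right) 325 = -10 + 12 \left(- \frac{1}{9}\right) 325 = -10 - \frac{1300}{3} = - \frac{1330}{3}$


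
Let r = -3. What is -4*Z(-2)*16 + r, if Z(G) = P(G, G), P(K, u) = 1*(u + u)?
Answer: 253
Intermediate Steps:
P(K, u) = 2*u (P(K, u) = 1*(2*u) = 2*u)
Z(G) = 2*G
-4*Z(-2)*16 + r = -8*(-2)*16 - 3 = -4*(-4)*16 - 3 = 16*16 - 3 = 256 - 3 = 253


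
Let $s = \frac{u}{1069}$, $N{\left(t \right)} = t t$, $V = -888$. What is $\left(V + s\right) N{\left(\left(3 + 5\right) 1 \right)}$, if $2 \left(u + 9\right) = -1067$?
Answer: $- \frac{60788128}{1069} \approx -56865.0$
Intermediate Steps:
$u = - \frac{1085}{2}$ ($u = -9 + \frac{1}{2} \left(-1067\right) = -9 - \frac{1067}{2} = - \frac{1085}{2} \approx -542.5$)
$N{\left(t \right)} = t^{2}$
$s = - \frac{1085}{2138}$ ($s = - \frac{1085}{2 \cdot 1069} = \left(- \frac{1085}{2}\right) \frac{1}{1069} = - \frac{1085}{2138} \approx -0.50748$)
$\left(V + s\right) N{\left(\left(3 + 5\right) 1 \right)} = \left(-888 - \frac{1085}{2138}\right) \left(\left(3 + 5\right) 1\right)^{2} = - \frac{1899629 \left(8 \cdot 1\right)^{2}}{2138} = - \frac{1899629 \cdot 8^{2}}{2138} = \left(- \frac{1899629}{2138}\right) 64 = - \frac{60788128}{1069}$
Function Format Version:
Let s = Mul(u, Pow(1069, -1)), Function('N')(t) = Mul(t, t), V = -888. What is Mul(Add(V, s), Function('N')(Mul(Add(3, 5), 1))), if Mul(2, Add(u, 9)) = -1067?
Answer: Rational(-60788128, 1069) ≈ -56865.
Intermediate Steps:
u = Rational(-1085, 2) (u = Add(-9, Mul(Rational(1, 2), -1067)) = Add(-9, Rational(-1067, 2)) = Rational(-1085, 2) ≈ -542.50)
Function('N')(t) = Pow(t, 2)
s = Rational(-1085, 2138) (s = Mul(Rational(-1085, 2), Pow(1069, -1)) = Mul(Rational(-1085, 2), Rational(1, 1069)) = Rational(-1085, 2138) ≈ -0.50748)
Mul(Add(V, s), Function('N')(Mul(Add(3, 5), 1))) = Mul(Add(-888, Rational(-1085, 2138)), Pow(Mul(Add(3, 5), 1), 2)) = Mul(Rational(-1899629, 2138), Pow(Mul(8, 1), 2)) = Mul(Rational(-1899629, 2138), Pow(8, 2)) = Mul(Rational(-1899629, 2138), 64) = Rational(-60788128, 1069)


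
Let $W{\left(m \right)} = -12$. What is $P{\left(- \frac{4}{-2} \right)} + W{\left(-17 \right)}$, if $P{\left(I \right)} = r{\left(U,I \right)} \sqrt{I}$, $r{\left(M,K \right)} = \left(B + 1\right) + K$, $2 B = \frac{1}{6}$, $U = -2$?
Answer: $-12 + \frac{37 \sqrt{2}}{12} \approx -7.6395$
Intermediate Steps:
$B = \frac{1}{12}$ ($B = \frac{1}{2 \cdot 6} = \frac{1}{2} \cdot \frac{1}{6} = \frac{1}{12} \approx 0.083333$)
$r{\left(M,K \right)} = \frac{13}{12} + K$ ($r{\left(M,K \right)} = \left(\frac{1}{12} + 1\right) + K = \frac{13}{12} + K$)
$P{\left(I \right)} = \sqrt{I} \left(\frac{13}{12} + I\right)$ ($P{\left(I \right)} = \left(\frac{13}{12} + I\right) \sqrt{I} = \sqrt{I} \left(\frac{13}{12} + I\right)$)
$P{\left(- \frac{4}{-2} \right)} + W{\left(-17 \right)} = \sqrt{- \frac{4}{-2}} \left(\frac{13}{12} - \frac{4}{-2}\right) - 12 = \sqrt{\left(-4\right) \left(- \frac{1}{2}\right)} \left(\frac{13}{12} - -2\right) - 12 = \sqrt{2} \left(\frac{13}{12} + 2\right) - 12 = \sqrt{2} \cdot \frac{37}{12} - 12 = \frac{37 \sqrt{2}}{12} - 12 = -12 + \frac{37 \sqrt{2}}{12}$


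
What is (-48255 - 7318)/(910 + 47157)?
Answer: -55573/48067 ≈ -1.1562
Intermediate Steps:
(-48255 - 7318)/(910 + 47157) = -55573/48067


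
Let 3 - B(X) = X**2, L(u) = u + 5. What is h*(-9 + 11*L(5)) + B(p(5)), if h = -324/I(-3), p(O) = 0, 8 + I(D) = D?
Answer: 32757/11 ≈ 2977.9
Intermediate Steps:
I(D) = -8 + D
L(u) = 5 + u
h = 324/11 (h = -324/(-8 - 3) = -324/(-11) = -324*(-1/11) = 324/11 ≈ 29.455)
B(X) = 3 - X**2
h*(-9 + 11*L(5)) + B(p(5)) = 324*(-9 + 11*(5 + 5))/11 + (3 - 1*0**2) = 324*(-9 + 11*10)/11 + (3 - 1*0) = 324*(-9 + 110)/11 + (3 + 0) = (324/11)*101 + 3 = 32724/11 + 3 = 32757/11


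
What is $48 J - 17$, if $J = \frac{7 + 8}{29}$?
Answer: $\frac{227}{29} \approx 7.8276$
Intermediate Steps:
$J = \frac{15}{29}$ ($J = 15 \cdot \frac{1}{29} = \frac{15}{29} \approx 0.51724$)
$48 J - 17 = 48 \cdot \frac{15}{29} - 17 = \frac{720}{29} - 17 = \frac{227}{29}$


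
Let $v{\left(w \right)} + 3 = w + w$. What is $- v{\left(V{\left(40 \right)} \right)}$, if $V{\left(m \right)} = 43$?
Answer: $-83$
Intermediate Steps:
$v{\left(w \right)} = -3 + 2 w$ ($v{\left(w \right)} = -3 + \left(w + w\right) = -3 + 2 w$)
$- v{\left(V{\left(40 \right)} \right)} = - (-3 + 2 \cdot 43) = - (-3 + 86) = \left(-1\right) 83 = -83$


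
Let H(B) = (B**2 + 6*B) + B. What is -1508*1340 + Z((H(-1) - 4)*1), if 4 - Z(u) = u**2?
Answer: -2020816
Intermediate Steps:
H(B) = B**2 + 7*B
Z(u) = 4 - u**2
-1508*1340 + Z((H(-1) - 4)*1) = -1508*1340 + (4 - ((-(7 - 1) - 4)*1)**2) = -2020720 + (4 - ((-1*6 - 4)*1)**2) = -2020720 + (4 - ((-6 - 4)*1)**2) = -2020720 + (4 - (-10*1)**2) = -2020720 + (4 - 1*(-10)**2) = -2020720 + (4 - 1*100) = -2020720 + (4 - 100) = -2020720 - 96 = -2020816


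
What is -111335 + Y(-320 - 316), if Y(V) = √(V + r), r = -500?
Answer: -111335 + 4*I*√71 ≈ -1.1134e+5 + 33.705*I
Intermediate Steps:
Y(V) = √(-500 + V) (Y(V) = √(V - 500) = √(-500 + V))
-111335 + Y(-320 - 316) = -111335 + √(-500 + (-320 - 316)) = -111335 + √(-500 - 636) = -111335 + √(-1136) = -111335 + 4*I*√71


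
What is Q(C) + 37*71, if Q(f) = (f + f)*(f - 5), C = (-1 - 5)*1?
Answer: 2759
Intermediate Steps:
C = -6 (C = -6*1 = -6)
Q(f) = 2*f*(-5 + f) (Q(f) = (2*f)*(-5 + f) = 2*f*(-5 + f))
Q(C) + 37*71 = 2*(-6)*(-5 - 6) + 37*71 = 2*(-6)*(-11) + 2627 = 132 + 2627 = 2759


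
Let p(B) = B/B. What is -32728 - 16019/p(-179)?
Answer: -48747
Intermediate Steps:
p(B) = 1
-32728 - 16019/p(-179) = -32728 - 16019/1 = -32728 - 16019*1 = -32728 - 16019 = -48747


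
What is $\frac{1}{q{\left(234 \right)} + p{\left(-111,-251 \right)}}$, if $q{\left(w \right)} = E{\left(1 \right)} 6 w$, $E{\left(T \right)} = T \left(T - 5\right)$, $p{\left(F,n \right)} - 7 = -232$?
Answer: $- \frac{1}{5841} \approx -0.0001712$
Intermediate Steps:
$p{\left(F,n \right)} = -225$ ($p{\left(F,n \right)} = 7 - 232 = -225$)
$E{\left(T \right)} = T \left(-5 + T\right)$
$q{\left(w \right)} = - 24 w$ ($q{\left(w \right)} = 1 \left(-5 + 1\right) 6 w = 1 \left(-4\right) 6 w = \left(-4\right) 6 w = - 24 w$)
$\frac{1}{q{\left(234 \right)} + p{\left(-111,-251 \right)}} = \frac{1}{\left(-24\right) 234 - 225} = \frac{1}{-5616 - 225} = \frac{1}{-5841} = - \frac{1}{5841}$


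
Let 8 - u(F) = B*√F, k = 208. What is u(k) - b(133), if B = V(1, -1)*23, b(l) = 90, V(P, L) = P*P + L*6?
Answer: -82 + 460*√13 ≈ 1576.6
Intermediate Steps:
V(P, L) = P² + 6*L
B = -115 (B = (1² + 6*(-1))*23 = (1 - 6)*23 = -5*23 = -115)
u(F) = 8 + 115*√F (u(F) = 8 - (-115)*√F = 8 + 115*√F)
u(k) - b(133) = (8 + 115*√208) - 1*90 = (8 + 115*(4*√13)) - 90 = (8 + 460*√13) - 90 = -82 + 460*√13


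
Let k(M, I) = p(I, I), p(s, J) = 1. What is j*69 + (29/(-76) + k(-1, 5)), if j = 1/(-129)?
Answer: 273/3268 ≈ 0.083537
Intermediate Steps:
j = -1/129 ≈ -0.0077519
k(M, I) = 1
j*69 + (29/(-76) + k(-1, 5)) = -1/129*69 + (29/(-76) + 1) = -23/43 + (29*(-1/76) + 1) = -23/43 + (-29/76 + 1) = -23/43 + 47/76 = 273/3268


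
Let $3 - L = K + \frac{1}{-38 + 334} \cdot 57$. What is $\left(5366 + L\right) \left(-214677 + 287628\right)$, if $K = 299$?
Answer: $\frac{109474866513}{296} \approx 3.6985 \cdot 10^{8}$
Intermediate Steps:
$L = - \frac{87673}{296}$ ($L = 3 - \left(299 + \frac{1}{-38 + 334} \cdot 57\right) = 3 - \left(299 + \frac{1}{296} \cdot 57\right) = 3 - \left(299 + \frac{57}{296}\right) = 3 - \frac{88561}{296} = - \frac{87673}{296} \approx -296.19$)
$\left(5366 + L\right) \left(-214677 + 287628\right) = \left(5366 - \frac{87673}{296}\right) \left(-214677 + 287628\right) = \frac{1500663}{296} \cdot 72951 = \frac{109474866513}{296}$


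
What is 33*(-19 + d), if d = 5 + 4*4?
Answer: 66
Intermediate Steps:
d = 21 (d = 5 + 16 = 21)
33*(-19 + d) = 33*(-19 + 21) = 33*2 = 66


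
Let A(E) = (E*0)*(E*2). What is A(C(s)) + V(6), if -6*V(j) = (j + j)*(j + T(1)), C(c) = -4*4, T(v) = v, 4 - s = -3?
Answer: -14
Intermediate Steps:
s = 7 (s = 4 - 1*(-3) = 4 + 3 = 7)
C(c) = -16
V(j) = -j*(1 + j)/3 (V(j) = -(j + j)*(j + 1)/6 = -2*j*(1 + j)/6 = -j*(1 + j)/3)
A(E) = 0 (A(E) = 0*(2*E) = 0)
A(C(s)) + V(6) = 0 - ⅓*6*(1 + 6) = 0 - ⅓*6*7 = 0 - 14 = -14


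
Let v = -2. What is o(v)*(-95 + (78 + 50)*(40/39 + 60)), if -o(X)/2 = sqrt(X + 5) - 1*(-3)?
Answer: -601870/13 - 601870*sqrt(3)/39 ≈ -73028.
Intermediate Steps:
o(X) = -6 - 2*sqrt(5 + X) (o(X) = -2*(sqrt(X + 5) - 1*(-3)) = -2*(sqrt(5 + X) + 3) = -2*(3 + sqrt(5 + X)) = -6 - 2*sqrt(5 + X))
o(v)*(-95 + (78 + 50)*(40/39 + 60)) = (-6 - 2*sqrt(5 - 2))*(-95 + (78 + 50)*(40/39 + 60)) = (-6 - 2*sqrt(3))*(-95 + 128*(40*(1/39) + 60)) = (-6 - 2*sqrt(3))*(-95 + 128*(40/39 + 60)) = (-6 - 2*sqrt(3))*(-95 + 128*(2380/39)) = (-6 - 2*sqrt(3))*(-95 + 304640/39) = (-6 - 2*sqrt(3))*(300935/39) = -601870/13 - 601870*sqrt(3)/39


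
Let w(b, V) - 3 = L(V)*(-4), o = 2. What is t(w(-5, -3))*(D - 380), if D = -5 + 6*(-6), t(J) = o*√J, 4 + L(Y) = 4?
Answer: -842*√3 ≈ -1458.4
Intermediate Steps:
L(Y) = 0 (L(Y) = -4 + 4 = 0)
w(b, V) = 3 (w(b, V) = 3 + 0*(-4) = 3 + 0 = 3)
t(J) = 2*√J
D = -41 (D = -5 - 36 = -41)
t(w(-5, -3))*(D - 380) = (2*√3)*(-41 - 380) = (2*√3)*(-421) = -842*√3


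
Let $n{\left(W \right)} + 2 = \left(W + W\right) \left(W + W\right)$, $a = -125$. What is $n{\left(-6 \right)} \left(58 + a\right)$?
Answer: $-9514$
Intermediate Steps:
$n{\left(W \right)} = -2 + 4 W^{2}$ ($n{\left(W \right)} = -2 + \left(W + W\right) \left(W + W\right) = -2 + 2 W 2 W = -2 + 4 W^{2}$)
$n{\left(-6 \right)} \left(58 + a\right) = \left(-2 + 4 \left(-6\right)^{2}\right) \left(58 - 125\right) = \left(-2 + 4 \cdot 36\right) \left(-67\right) = \left(-2 + 144\right) \left(-67\right) = 142 \left(-67\right) = -9514$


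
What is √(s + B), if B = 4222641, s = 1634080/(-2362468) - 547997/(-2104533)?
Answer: √724878090129694413797409649810/414324322287 ≈ 2054.9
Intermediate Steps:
s = -536087477011/1242972966861 (s = 1634080*(-1/2362468) - 547997*(-1/2104533) = -408520/590617 + 547997/2104533 = -536087477011/1242972966861 ≈ -0.43129)
√(s + B) = √(-536087477011/1242972966861 + 4222641) = √(5248628075671422890/1242972966861) = √724878090129694413797409649810/414324322287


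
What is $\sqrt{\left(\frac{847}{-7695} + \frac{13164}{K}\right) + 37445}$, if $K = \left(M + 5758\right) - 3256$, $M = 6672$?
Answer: $\frac{\sqrt{63996526227596710}}{1307295} \approx 193.51$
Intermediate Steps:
$K = 9174$ ($K = \left(6672 + 5758\right) - 3256 = 12430 - 3256 = 9174$)
$\sqrt{\left(\frac{847}{-7695} + \frac{13164}{K}\right) + 37445} = \sqrt{\left(\frac{847}{-7695} + \frac{13164}{9174}\right) + 37445} = \sqrt{\left(847 \left(- \frac{1}{7695}\right) + 13164 \cdot \frac{1}{9174}\right) + 37445} = \sqrt{\left(- \frac{847}{7695} + \frac{2194}{1529}\right) + 37445} = \sqrt{\frac{15587767}{11765655} + 37445} = \sqrt{\frac{440580539242}{11765655}} = \frac{\sqrt{63996526227596710}}{1307295}$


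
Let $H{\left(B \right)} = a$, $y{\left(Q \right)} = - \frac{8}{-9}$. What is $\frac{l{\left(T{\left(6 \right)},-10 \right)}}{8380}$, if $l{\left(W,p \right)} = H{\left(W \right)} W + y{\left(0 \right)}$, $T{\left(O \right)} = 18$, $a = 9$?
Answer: $\frac{733}{37710} \approx 0.019438$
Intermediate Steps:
$y{\left(Q \right)} = \frac{8}{9}$ ($y{\left(Q \right)} = \left(-8\right) \left(- \frac{1}{9}\right) = \frac{8}{9}$)
$H{\left(B \right)} = 9$
$l{\left(W,p \right)} = \frac{8}{9} + 9 W$ ($l{\left(W,p \right)} = 9 W + \frac{8}{9} = \frac{8}{9} + 9 W$)
$\frac{l{\left(T{\left(6 \right)},-10 \right)}}{8380} = \frac{\frac{8}{9} + 9 \cdot 18}{8380} = \left(\frac{8}{9} + 162\right) \frac{1}{8380} = \frac{1466}{9} \cdot \frac{1}{8380} = \frac{733}{37710}$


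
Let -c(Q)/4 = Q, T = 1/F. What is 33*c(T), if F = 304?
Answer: -33/76 ≈ -0.43421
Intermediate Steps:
T = 1/304 ≈ 0.0032895
c(Q) = -4*Q
33*c(T) = 33*(-4*1/304) = 33*(-1/76) = -33/76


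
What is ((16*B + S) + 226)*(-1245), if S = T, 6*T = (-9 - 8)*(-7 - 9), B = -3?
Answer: -278050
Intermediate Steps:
T = 136/3 (T = ((-9 - 8)*(-7 - 9))/6 = (-17*(-16))/6 = (⅙)*272 = 136/3 ≈ 45.333)
S = 136/3 ≈ 45.333
((16*B + S) + 226)*(-1245) = ((16*(-3) + 136/3) + 226)*(-1245) = ((-48 + 136/3) + 226)*(-1245) = (-8/3 + 226)*(-1245) = (670/3)*(-1245) = -278050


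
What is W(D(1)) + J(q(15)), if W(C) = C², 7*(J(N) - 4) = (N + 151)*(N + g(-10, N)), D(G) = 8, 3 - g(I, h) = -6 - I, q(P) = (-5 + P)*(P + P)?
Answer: 135325/7 ≈ 19332.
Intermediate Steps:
q(P) = 2*P*(-5 + P) (q(P) = (-5 + P)*(2*P) = 2*P*(-5 + P))
g(I, h) = 9 + I (g(I, h) = 3 - (-6 - I) = 3 + (6 + I) = 9 + I)
J(N) = 4 + (-1 + N)*(151 + N)/7 (J(N) = 4 + ((N + 151)*(N + (9 - 10)))/7 = 4 + ((151 + N)*(N - 1))/7 = 4 + ((151 + N)*(-1 + N))/7 = 4 + ((-1 + N)*(151 + N))/7 = 4 + (-1 + N)*(151 + N)/7)
W(D(1)) + J(q(15)) = 8² + (-123/7 + (2*15*(-5 + 15))²/7 + 150*(2*15*(-5 + 15))/7) = 64 + (-123/7 + (2*15*10)²/7 + 150*(2*15*10)/7) = 64 + (-123/7 + (⅐)*300² + (150/7)*300) = 64 + (-123/7 + (⅐)*90000 + 45000/7) = 64 + (-123/7 + 90000/7 + 45000/7) = 64 + 134877/7 = 135325/7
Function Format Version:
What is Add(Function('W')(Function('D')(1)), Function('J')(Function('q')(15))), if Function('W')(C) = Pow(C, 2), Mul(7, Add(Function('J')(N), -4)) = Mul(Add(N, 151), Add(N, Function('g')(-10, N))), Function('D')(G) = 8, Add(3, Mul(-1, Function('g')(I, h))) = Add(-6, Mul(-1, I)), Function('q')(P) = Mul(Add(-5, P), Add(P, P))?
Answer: Rational(135325, 7) ≈ 19332.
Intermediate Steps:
Function('q')(P) = Mul(2, P, Add(-5, P)) (Function('q')(P) = Mul(Add(-5, P), Mul(2, P)) = Mul(2, P, Add(-5, P)))
Function('g')(I, h) = Add(9, I) (Function('g')(I, h) = Add(3, Mul(-1, Add(-6, Mul(-1, I)))) = Add(3, Add(6, I)) = Add(9, I))
Function('J')(N) = Add(4, Mul(Rational(1, 7), Add(-1, N), Add(151, N))) (Function('J')(N) = Add(4, Mul(Rational(1, 7), Mul(Add(N, 151), Add(N, Add(9, -10))))) = Add(4, Mul(Rational(1, 7), Mul(Add(151, N), Add(N, -1)))) = Add(4, Mul(Rational(1, 7), Mul(Add(151, N), Add(-1, N)))) = Add(4, Mul(Rational(1, 7), Mul(Add(-1, N), Add(151, N)))) = Add(4, Mul(Rational(1, 7), Add(-1, N), Add(151, N))))
Add(Function('W')(Function('D')(1)), Function('J')(Function('q')(15))) = Add(Pow(8, 2), Add(Rational(-123, 7), Mul(Rational(1, 7), Pow(Mul(2, 15, Add(-5, 15)), 2)), Mul(Rational(150, 7), Mul(2, 15, Add(-5, 15))))) = Add(64, Add(Rational(-123, 7), Mul(Rational(1, 7), Pow(Mul(2, 15, 10), 2)), Mul(Rational(150, 7), Mul(2, 15, 10)))) = Add(64, Add(Rational(-123, 7), Mul(Rational(1, 7), Pow(300, 2)), Mul(Rational(150, 7), 300))) = Add(64, Add(Rational(-123, 7), Mul(Rational(1, 7), 90000), Rational(45000, 7))) = Add(64, Add(Rational(-123, 7), Rational(90000, 7), Rational(45000, 7))) = Add(64, Rational(134877, 7)) = Rational(135325, 7)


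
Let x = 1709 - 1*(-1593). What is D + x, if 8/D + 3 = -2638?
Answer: 8720574/2641 ≈ 3302.0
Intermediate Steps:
x = 3302 (x = 1709 + 1593 = 3302)
D = -8/2641 (D = 8/(-3 - 2638) = 8/(-2641) = 8*(-1/2641) = -8/2641 ≈ -0.0030292)
D + x = -8/2641 + 3302 = 8720574/2641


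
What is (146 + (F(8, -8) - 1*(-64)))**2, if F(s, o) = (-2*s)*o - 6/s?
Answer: 1819801/16 ≈ 1.1374e+5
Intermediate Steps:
F(s, o) = -6/s - 2*o*s (F(s, o) = -2*o*s - 6/s = -6/s - 2*o*s)
(146 + (F(8, -8) - 1*(-64)))**2 = (146 + ((-6/8 - 2*(-8)*8) - 1*(-64)))**2 = (146 + ((-6*1/8 + 128) + 64))**2 = (146 + ((-3/4 + 128) + 64))**2 = (146 + (509/4 + 64))**2 = (146 + 765/4)**2 = (1349/4)**2 = 1819801/16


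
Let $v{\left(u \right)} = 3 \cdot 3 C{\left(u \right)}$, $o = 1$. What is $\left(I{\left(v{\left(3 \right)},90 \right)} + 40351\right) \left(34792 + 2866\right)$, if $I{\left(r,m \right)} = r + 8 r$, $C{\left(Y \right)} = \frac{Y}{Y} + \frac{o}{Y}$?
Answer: $1523605022$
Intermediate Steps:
$C{\left(Y \right)} = 1 + \frac{1}{Y}$ ($C{\left(Y \right)} = \frac{Y}{Y} + 1 \frac{1}{Y} = 1 + \frac{1}{Y}$)
$v{\left(u \right)} = \frac{9 \left(1 + u\right)}{u}$ ($v{\left(u \right)} = 3 \cdot 3 \frac{1 + u}{u} = 9 \frac{1 + u}{u} = \frac{9 \left(1 + u\right)}{u}$)
$I{\left(r,m \right)} = 9 r$
$\left(I{\left(v{\left(3 \right)},90 \right)} + 40351\right) \left(34792 + 2866\right) = \left(9 \left(9 + \frac{9}{3}\right) + 40351\right) \left(34792 + 2866\right) = \left(9 \left(9 + 9 \cdot \frac{1}{3}\right) + 40351\right) 37658 = \left(9 \left(9 + 3\right) + 40351\right) 37658 = \left(9 \cdot 12 + 40351\right) 37658 = \left(108 + 40351\right) 37658 = 40459 \cdot 37658 = 1523605022$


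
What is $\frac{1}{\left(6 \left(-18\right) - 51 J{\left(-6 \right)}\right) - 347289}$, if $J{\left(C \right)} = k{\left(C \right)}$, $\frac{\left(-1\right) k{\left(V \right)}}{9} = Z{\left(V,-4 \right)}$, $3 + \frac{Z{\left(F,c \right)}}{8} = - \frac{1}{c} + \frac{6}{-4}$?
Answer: $- \frac{1}{363003} \approx -2.7548 \cdot 10^{-6}$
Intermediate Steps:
$Z{\left(F,c \right)} = -36 - \frac{8}{c}$ ($Z{\left(F,c \right)} = -24 + 8 \left(- \frac{1}{c} + \frac{6}{-4}\right) = -24 + 8 \left(- \frac{1}{c} + 6 \left(- \frac{1}{4}\right)\right) = -24 + 8 \left(- \frac{1}{c} - \frac{3}{2}\right) = -24 + 8 \left(- \frac{3}{2} - \frac{1}{c}\right) = -24 - \left(12 + \frac{8}{c}\right) = -36 - \frac{8}{c}$)
$k{\left(V \right)} = 306$ ($k{\left(V \right)} = - 9 \left(-36 - \frac{8}{-4}\right) = - 9 \left(-36 - -2\right) = - 9 \left(-36 + 2\right) = \left(-9\right) \left(-34\right) = 306$)
$J{\left(C \right)} = 306$
$\frac{1}{\left(6 \left(-18\right) - 51 J{\left(-6 \right)}\right) - 347289} = \frac{1}{\left(6 \left(-18\right) - 15606\right) - 347289} = \frac{1}{\left(-108 - 15606\right) - 347289} = \frac{1}{-15714 - 347289} = \frac{1}{-363003} = - \frac{1}{363003}$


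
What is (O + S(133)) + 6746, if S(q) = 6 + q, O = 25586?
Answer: 32471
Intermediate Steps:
(O + S(133)) + 6746 = (25586 + (6 + 133)) + 6746 = (25586 + 139) + 6746 = 25725 + 6746 = 32471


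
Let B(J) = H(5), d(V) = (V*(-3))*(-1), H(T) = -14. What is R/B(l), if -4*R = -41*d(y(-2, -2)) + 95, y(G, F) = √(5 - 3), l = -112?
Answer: 95/56 - 123*√2/56 ≈ -1.4098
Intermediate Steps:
y(G, F) = √2
d(V) = 3*V (d(V) = -3*V*(-1) = 3*V)
B(J) = -14
R = -95/4 + 123*√2/4 (R = -(-123*√2 + 95)/4 = -(95 - 123*√2)/4 = -95/4 + 123*√2/4 ≈ 19.737)
R/B(l) = (-95/4 + 123*√2/4)/(-14) = (-95/4 + 123*√2/4)*(-1/14) = 95/56 - 123*√2/56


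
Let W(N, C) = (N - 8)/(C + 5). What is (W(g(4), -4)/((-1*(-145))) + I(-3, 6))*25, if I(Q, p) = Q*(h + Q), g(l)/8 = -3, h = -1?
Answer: 8540/29 ≈ 294.48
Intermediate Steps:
g(l) = -24 (g(l) = 8*(-3) = -24)
W(N, C) = (-8 + N)/(5 + C)
I(Q, p) = Q*(-1 + Q)
(W(g(4), -4)/((-1*(-145))) + I(-3, 6))*25 = (((-8 - 24)/(5 - 4))/((-1*(-145))) - 3*(-1 - 3))*25 = ((-32/1)/145 - 3*(-4))*25 = ((1*(-32))*(1/145) + 12)*25 = (-32*1/145 + 12)*25 = (-32/145 + 12)*25 = (1708/145)*25 = 8540/29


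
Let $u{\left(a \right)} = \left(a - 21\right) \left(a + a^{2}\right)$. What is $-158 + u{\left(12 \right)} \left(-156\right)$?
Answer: $218866$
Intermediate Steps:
$u{\left(a \right)} = \left(-21 + a\right) \left(a + a^{2}\right)$
$-158 + u{\left(12 \right)} \left(-156\right) = -158 + 12 \left(-21 + 12^{2} - 240\right) \left(-156\right) = -158 + 12 \left(-21 + 144 - 240\right) \left(-156\right) = -158 + 12 \left(-117\right) \left(-156\right) = -158 - -219024 = -158 + 219024 = 218866$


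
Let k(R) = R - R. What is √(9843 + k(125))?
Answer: √9843 ≈ 99.212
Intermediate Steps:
k(R) = 0
√(9843 + k(125)) = √(9843 + 0) = √9843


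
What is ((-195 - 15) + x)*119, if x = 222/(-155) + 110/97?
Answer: -376258246/15035 ≈ -25026.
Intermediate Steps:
x = -4484/15035 (x = 222*(-1/155) + 110*(1/97) = -222/155 + 110/97 = -4484/15035 ≈ -0.29824)
((-195 - 15) + x)*119 = ((-195 - 15) - 4484/15035)*119 = (-210 - 4484/15035)*119 = -3161834/15035*119 = -376258246/15035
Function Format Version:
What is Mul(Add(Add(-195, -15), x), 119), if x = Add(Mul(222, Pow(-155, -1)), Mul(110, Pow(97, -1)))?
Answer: Rational(-376258246, 15035) ≈ -25026.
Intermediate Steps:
x = Rational(-4484, 15035) (x = Add(Mul(222, Rational(-1, 155)), Mul(110, Rational(1, 97))) = Add(Rational(-222, 155), Rational(110, 97)) = Rational(-4484, 15035) ≈ -0.29824)
Mul(Add(Add(-195, -15), x), 119) = Mul(Add(Add(-195, -15), Rational(-4484, 15035)), 119) = Mul(Add(-210, Rational(-4484, 15035)), 119) = Mul(Rational(-3161834, 15035), 119) = Rational(-376258246, 15035)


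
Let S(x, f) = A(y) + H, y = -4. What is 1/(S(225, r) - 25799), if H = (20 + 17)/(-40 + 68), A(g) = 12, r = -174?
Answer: -28/721999 ≈ -3.8781e-5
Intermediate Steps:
H = 37/28 ≈ 1.3214
S(x, f) = 373/28 (S(x, f) = 12 + 37/28 = 373/28)
1/(S(225, r) - 25799) = 1/(373/28 - 25799) = 1/(-721999/28) = -28/721999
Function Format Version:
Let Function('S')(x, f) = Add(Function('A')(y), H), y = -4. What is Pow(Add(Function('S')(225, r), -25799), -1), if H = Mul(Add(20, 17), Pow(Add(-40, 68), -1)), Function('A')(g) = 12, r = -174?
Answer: Rational(-28, 721999) ≈ -3.8781e-5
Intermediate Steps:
H = Rational(37, 28) (H = Mul(37, Pow(28, -1)) = Mul(37, Rational(1, 28)) = Rational(37, 28) ≈ 1.3214)
Function('S')(x, f) = Rational(373, 28) (Function('S')(x, f) = Add(12, Rational(37, 28)) = Rational(373, 28))
Pow(Add(Function('S')(225, r), -25799), -1) = Pow(Add(Rational(373, 28), -25799), -1) = Pow(Rational(-721999, 28), -1) = Rational(-28, 721999)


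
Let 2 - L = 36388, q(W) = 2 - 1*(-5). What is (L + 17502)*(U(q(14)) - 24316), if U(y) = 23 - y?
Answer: 458881200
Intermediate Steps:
q(W) = 7 (q(W) = 2 + 5 = 7)
L = -36386 (L = 2 - 1*36388 = 2 - 36388 = -36386)
(L + 17502)*(U(q(14)) - 24316) = (-36386 + 17502)*((23 - 1*7) - 24316) = -18884*((23 - 7) - 24316) = -18884*(16 - 24316) = -18884*(-24300) = 458881200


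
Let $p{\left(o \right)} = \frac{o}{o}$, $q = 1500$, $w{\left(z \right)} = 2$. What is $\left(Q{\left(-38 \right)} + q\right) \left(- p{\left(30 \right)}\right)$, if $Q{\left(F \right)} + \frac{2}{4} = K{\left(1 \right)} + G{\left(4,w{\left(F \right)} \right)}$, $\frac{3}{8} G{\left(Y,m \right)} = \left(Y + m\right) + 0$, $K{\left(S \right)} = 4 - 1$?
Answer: $- \frac{3037}{2} \approx -1518.5$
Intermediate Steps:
$K{\left(S \right)} = 3$ ($K{\left(S \right)} = 4 - 1 = 3$)
$G{\left(Y,m \right)} = \frac{8 Y}{3} + \frac{8 m}{3}$ ($G{\left(Y,m \right)} = \frac{8 \left(\left(Y + m\right) + 0\right)}{3} = \frac{8 \left(Y + m\right)}{3} = \frac{8 Y}{3} + \frac{8 m}{3}$)
$p{\left(o \right)} = 1$
$Q{\left(F \right)} = \frac{37}{2}$ ($Q{\left(F \right)} = - \frac{1}{2} + \left(3 + \left(\frac{8}{3} \cdot 4 + \frac{8}{3} \cdot 2\right)\right) = - \frac{1}{2} + \left(3 + \left(\frac{32}{3} + \frac{16}{3}\right)\right) = - \frac{1}{2} + \left(3 + 16\right) = - \frac{1}{2} + 19 = \frac{37}{2}$)
$\left(Q{\left(-38 \right)} + q\right) \left(- p{\left(30 \right)}\right) = \left(\frac{37}{2} + 1500\right) \left(\left(-1\right) 1\right) = \frac{3037}{2} \left(-1\right) = - \frac{3037}{2}$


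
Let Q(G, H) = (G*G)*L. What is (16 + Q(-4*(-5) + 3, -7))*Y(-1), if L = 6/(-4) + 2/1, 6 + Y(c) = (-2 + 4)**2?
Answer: -561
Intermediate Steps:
Y(c) = -2 (Y(c) = -6 + (-2 + 4)**2 = -6 + 2**2 = -6 + 4 = -2)
L = 1/2 (L = 6*(-1/4) + 2*1 = -3/2 + 2 = 1/2 ≈ 0.50000)
Q(G, H) = G**2/2 (Q(G, H) = (G*G)*(1/2) = G**2*(1/2) = G**2/2)
(16 + Q(-4*(-5) + 3, -7))*Y(-1) = (16 + (-4*(-5) + 3)**2/2)*(-2) = (16 + (20 + 3)**2/2)*(-2) = (16 + (1/2)*23**2)*(-2) = (16 + (1/2)*529)*(-2) = (16 + 529/2)*(-2) = (561/2)*(-2) = -561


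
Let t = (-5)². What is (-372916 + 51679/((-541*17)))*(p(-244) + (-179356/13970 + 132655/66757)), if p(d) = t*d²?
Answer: -2380364500044818003079699/4288539441065 ≈ -5.5505e+11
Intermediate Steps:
t = 25
p(d) = 25*d²
(-372916 + 51679/((-541*17)))*(p(-244) + (-179356/13970 + 132655/66757)) = (-372916 + 51679/((-541*17)))*(25*(-244)² + (-179356/13970 + 132655/66757)) = (-372916 + 51679/(-9197))*(25*59536 + (-179356*1/13970 + 132655*(1/66757))) = (-372916 + 51679*(-1/9197))*(1488400 + (-89678/6985 + 132655/66757)) = (-372916 - 51679/9197)*(1488400 - 5060039071/466297645) = -3429760131/9197*694032354778929/466297645 = -2380364500044818003079699/4288539441065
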